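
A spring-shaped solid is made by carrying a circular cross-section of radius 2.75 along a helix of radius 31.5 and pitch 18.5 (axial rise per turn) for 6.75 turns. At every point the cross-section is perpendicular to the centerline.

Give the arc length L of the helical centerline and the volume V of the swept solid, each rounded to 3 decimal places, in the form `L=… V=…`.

L=1341.786 V=31878.541

2πR = 2π·31.5 = 197.920337
per-turn = √(197.920337² + 18.5²) = √(39172.4599 + 342.25) = √39514.7099 = 198.783072
L = 6.75 × 198.783072 = 1341.785739
V = π·2.75² × L = 23.758294 × 1341.785739 = 31878.540657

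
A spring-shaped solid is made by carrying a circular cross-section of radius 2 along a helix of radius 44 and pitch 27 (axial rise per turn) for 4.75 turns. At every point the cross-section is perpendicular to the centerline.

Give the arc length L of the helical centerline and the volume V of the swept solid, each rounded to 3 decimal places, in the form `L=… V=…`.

L=1319.434 V=16580.491

2πR = 2π·44 = 276.460154
per-turn = √(276.460154² + 27²) = √(76430.2165 + 729) = √77159.2165 = 277.775479
L = 4.75 × 277.775479 = 1319.433523
V = π·2² × L = 12.566371 × 1319.433523 = 16580.490652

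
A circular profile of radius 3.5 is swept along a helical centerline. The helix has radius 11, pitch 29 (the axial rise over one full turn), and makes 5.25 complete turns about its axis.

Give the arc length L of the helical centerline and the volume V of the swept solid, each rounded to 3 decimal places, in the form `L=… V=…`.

L=393.501 V=15143.694

2πR = 2π·11 = 69.115038
per-turn = √(69.115038² + 29²) = √(4776.8885 + 841) = √5617.8885 = 74.952575
L = 5.25 × 74.952575 = 393.501020
V = π·3.5² × L = 38.484510 × 393.501020 = 15143.693935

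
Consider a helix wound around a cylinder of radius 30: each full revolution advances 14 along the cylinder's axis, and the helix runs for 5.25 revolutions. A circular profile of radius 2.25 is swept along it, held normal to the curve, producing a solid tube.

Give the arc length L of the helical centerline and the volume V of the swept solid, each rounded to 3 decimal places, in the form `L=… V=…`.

2πR = 2π·30 = 188.495559
per-turn = √(188.495559² + 14²) = √(35530.5758 + 196) = √35726.5758 = 189.014750
L = 5.25 × 189.014750 = 992.327439
V = π·2.25² × L = 15.904313 × 992.327439 = 15782.286003

L=992.327 V=15782.286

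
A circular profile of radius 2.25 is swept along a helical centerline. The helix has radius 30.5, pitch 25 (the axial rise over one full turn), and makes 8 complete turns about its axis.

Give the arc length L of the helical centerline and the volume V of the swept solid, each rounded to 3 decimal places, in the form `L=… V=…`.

L=1546.088 V=24589.462

2πR = 2π·30.5 = 191.637152
per-turn = √(191.637152² + 25²) = √(36724.7980 + 625) = √37349.7980 = 193.260958
L = 8 × 193.260958 = 1546.087666
V = π·2.25² × L = 15.904313 × 1546.087666 = 24589.461868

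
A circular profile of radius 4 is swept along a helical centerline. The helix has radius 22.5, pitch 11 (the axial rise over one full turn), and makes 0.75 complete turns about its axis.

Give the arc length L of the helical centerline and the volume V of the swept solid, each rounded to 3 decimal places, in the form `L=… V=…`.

2πR = 2π·22.5 = 141.371669
per-turn = √(141.371669² + 11²) = √(19985.9489 + 121) = √20106.9489 = 141.798974
L = 0.75 × 141.798974 = 106.349230
V = π·4² × L = 50.265482 × 106.349230 = 5345.695365

L=106.349 V=5345.695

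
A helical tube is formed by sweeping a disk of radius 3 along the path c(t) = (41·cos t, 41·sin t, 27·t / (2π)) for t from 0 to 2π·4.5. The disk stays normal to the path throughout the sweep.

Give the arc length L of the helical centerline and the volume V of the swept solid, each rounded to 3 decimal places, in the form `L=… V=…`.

2πR = 2π·41 = 257.610598
per-turn = √(257.610598² + 27²) = √(66363.2200 + 729) = √67092.2200 = 259.021659
L = 4.5 × 259.021659 = 1165.597467
V = π·3² × L = 28.274334 × 1165.597467 = 32956.491952

L=1165.597 V=32956.492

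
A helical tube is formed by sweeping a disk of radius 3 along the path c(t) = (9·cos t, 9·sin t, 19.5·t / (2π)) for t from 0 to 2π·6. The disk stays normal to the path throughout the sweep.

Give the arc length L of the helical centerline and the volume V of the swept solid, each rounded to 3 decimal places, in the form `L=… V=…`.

L=358.898 V=10147.613

2πR = 2π·9 = 56.548668
per-turn = √(56.548668² + 19.5²) = √(3197.7518 + 380.25) = √3578.0018 = 59.816401
L = 6 × 59.816401 = 358.898406
V = π·3² × L = 28.274334 × 358.898406 = 10147.613357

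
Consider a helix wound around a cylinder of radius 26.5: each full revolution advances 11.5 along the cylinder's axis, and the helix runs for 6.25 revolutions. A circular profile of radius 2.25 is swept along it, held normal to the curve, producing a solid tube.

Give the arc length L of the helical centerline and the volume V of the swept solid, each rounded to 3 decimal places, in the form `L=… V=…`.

L=1043.132 V=16590.293

2πR = 2π·26.5 = 166.504411
per-turn = √(166.504411² + 11.5²) = √(27723.7188 + 132.25) = √27855.9688 = 166.901075
L = 6.25 × 166.901075 = 1043.131717
V = π·2.25² × L = 15.904313 × 1043.131717 = 16590.293134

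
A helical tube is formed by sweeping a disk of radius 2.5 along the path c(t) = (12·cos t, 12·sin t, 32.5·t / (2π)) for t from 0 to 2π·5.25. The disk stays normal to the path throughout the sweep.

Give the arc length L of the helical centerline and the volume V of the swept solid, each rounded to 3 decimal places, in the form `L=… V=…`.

L=431.048 V=8463.616

2πR = 2π·12 = 75.398224
per-turn = √(75.398224² + 32.5²) = √(5684.8921 + 1056.25) = √6741.1421 = 82.104459
L = 5.25 × 82.104459 = 431.048408
V = π·2.5² × L = 19.634954 × 431.048408 = 8463.615701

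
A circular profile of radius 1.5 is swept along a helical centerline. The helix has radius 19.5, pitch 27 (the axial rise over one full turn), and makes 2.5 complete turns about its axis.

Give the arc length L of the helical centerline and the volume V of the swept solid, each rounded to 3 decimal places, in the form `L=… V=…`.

L=313.655 V=2217.093

2πR = 2π·19.5 = 122.522113
per-turn = √(122.522113² + 27²) = √(15011.6683 + 729) = √15740.6683 = 125.461820
L = 2.5 × 125.461820 = 313.654550
V = π·1.5² × L = 7.068583 × 313.654550 = 2217.093369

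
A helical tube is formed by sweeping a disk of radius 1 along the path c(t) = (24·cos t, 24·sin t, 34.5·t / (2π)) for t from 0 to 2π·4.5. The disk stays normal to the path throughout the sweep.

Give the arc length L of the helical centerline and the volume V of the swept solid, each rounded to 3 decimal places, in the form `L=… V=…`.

2πR = 2π·24 = 150.796447
per-turn = √(150.796447² + 34.5²) = √(22739.5685 + 1190.25) = √23929.8185 = 154.692658
L = 4.5 × 154.692658 = 696.116962
V = π·1² × L = 3.141593 × 696.116962 = 2186.915935

L=696.117 V=2186.916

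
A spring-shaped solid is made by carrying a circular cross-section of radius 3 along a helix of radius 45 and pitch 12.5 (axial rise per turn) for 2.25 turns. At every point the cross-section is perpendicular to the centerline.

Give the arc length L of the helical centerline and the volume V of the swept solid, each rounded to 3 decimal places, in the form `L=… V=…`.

2πR = 2π·45 = 282.743339
per-turn = √(282.743339² + 12.5²) = √(79943.7956 + 156.25) = √80100.0456 = 283.019515
L = 2.25 × 283.019515 = 636.793908
V = π·3² × L = 28.274334 × 636.793908 = 18004.923565

L=636.794 V=18004.924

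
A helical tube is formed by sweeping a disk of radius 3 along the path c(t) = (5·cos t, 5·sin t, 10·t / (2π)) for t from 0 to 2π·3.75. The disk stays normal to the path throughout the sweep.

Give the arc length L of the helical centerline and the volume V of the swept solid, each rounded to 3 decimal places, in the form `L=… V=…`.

L=123.634 V=3495.671

2πR = 2π·5 = 31.415927
per-turn = √(31.415927² + 10²) = √(986.9604 + 100) = √1086.9604 = 32.969083
L = 3.75 × 32.969083 = 123.634062
V = π·3² × L = 28.274334 × 123.634062 = 3495.670737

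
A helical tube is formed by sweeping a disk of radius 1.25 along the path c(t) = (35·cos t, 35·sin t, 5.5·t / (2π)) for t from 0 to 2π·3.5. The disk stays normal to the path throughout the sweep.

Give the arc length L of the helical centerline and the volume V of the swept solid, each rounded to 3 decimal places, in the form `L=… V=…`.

L=769.931 V=3779.389

2πR = 2π·35 = 219.911486
per-turn = √(219.911486² + 5.5²) = √(48361.0616 + 30.25) = √48391.3116 = 219.980253
L = 3.5 × 219.980253 = 769.930884
V = π·1.25² × L = 4.908739 × 769.930884 = 3779.389391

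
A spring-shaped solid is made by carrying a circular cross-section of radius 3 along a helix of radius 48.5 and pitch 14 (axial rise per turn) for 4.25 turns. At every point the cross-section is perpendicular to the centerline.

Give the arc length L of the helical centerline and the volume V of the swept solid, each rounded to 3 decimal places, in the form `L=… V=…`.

L=1296.488 V=36657.324

2πR = 2π·48.5 = 304.734487
per-turn = √(304.734487² + 14²) = √(92863.1078 + 196) = √93059.1078 = 305.055909
L = 4.25 × 305.055909 = 1296.487615
V = π·3² × L = 28.274334 × 1296.487615 = 36657.323690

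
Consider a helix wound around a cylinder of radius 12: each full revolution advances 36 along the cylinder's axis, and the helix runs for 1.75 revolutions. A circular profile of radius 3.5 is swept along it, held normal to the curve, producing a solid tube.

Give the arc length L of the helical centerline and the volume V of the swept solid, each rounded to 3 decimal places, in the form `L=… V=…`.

L=146.216 V=5627.033

2πR = 2π·12 = 75.398224
per-turn = √(75.398224² + 36²) = √(5684.8921 + 1296) = √6980.8921 = 83.551733
L = 1.75 × 83.551733 = 146.215533
V = π·3.5² × L = 38.484510 × 146.215533 = 5627.033152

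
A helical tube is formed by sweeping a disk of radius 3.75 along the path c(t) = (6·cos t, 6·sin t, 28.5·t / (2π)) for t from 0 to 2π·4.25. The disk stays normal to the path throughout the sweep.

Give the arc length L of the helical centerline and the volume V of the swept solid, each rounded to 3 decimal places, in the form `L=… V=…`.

L=200.853 V=8873.433

2πR = 2π·6 = 37.699112
per-turn = √(37.699112² + 28.5²) = √(1421.2230 + 812.25) = √2233.4730 = 47.259634
L = 4.25 × 47.259634 = 200.853446
V = π·3.75² × L = 44.178647 × 200.853446 = 8873.433417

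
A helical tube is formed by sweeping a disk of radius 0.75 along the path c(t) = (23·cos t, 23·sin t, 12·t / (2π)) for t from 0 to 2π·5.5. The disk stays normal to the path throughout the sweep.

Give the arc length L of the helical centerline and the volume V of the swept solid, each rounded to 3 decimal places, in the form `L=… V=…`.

2πR = 2π·23 = 144.513262
per-turn = √(144.513262² + 12²) = √(20884.0829 + 144) = √21028.0829 = 145.010630
L = 5.5 × 145.010630 = 797.558467
V = π·0.75² × L = 1.767146 × 797.558467 = 1409.402149

L=797.558 V=1409.402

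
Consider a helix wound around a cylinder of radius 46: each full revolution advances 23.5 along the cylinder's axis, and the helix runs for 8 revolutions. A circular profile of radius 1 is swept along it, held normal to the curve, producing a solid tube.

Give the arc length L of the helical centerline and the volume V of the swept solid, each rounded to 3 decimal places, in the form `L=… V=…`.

2πR = 2π·46 = 289.026524
per-turn = √(289.026524² + 23.5²) = √(83536.3317 + 552.25) = √84088.5817 = 289.980313
L = 8 × 289.980313 = 2319.842500
V = π·1² × L = 3.141593 × 2319.842500 = 7288.000156

L=2319.843 V=7288.000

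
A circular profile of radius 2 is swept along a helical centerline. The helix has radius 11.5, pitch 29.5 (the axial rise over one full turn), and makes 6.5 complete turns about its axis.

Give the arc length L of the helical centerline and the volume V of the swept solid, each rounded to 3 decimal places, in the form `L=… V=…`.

2πR = 2π·11.5 = 72.256631
per-turn = √(72.256631² + 29.5²) = √(5221.0207 + 870.25) = √6091.2707 = 78.046593
L = 6.5 × 78.046593 = 507.302857
V = π·2² × L = 12.566371 × 507.302857 = 6374.955709

L=507.303 V=6374.956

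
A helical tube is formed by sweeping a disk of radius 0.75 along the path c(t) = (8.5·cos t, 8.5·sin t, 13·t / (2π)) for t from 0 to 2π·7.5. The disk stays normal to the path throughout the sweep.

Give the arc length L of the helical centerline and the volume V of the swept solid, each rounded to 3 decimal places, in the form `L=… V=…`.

2πR = 2π·8.5 = 53.407075
per-turn = √(53.407075² + 13²) = √(2852.3157 + 169) = √3021.3157 = 54.966496
L = 7.5 × 54.966496 = 412.248719
V = π·0.75² × L = 1.767146 × 412.248719 = 728.503621

L=412.249 V=728.504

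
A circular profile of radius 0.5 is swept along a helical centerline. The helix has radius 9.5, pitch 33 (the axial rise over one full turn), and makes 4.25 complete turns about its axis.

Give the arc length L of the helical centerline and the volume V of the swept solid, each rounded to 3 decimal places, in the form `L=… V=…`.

2πR = 2π·9.5 = 59.690260
per-turn = √(59.690260² + 33²) = √(3562.9272 + 1089) = √4651.9272 = 68.205038
L = 4.25 × 68.205038 = 289.871411
V = π·0.5² × L = 0.785398 × 289.871411 = 227.664474

L=289.871 V=227.664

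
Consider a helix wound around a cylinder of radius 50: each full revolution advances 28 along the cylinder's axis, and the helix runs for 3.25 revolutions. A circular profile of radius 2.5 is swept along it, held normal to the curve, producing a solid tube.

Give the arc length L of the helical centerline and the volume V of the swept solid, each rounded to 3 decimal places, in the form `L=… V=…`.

2πR = 2π·50 = 314.159265
per-turn = √(314.159265² + 28²) = √(98696.0440 + 784) = √99480.0440 = 315.404572
L = 3.25 × 315.404572 = 1025.064859
V = π·2.5² × L = 19.634954 × 1025.064859 = 20127.101438

L=1025.065 V=20127.101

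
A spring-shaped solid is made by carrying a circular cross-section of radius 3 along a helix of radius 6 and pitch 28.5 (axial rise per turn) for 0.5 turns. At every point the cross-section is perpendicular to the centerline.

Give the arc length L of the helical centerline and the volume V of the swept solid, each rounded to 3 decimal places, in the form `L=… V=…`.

2πR = 2π·6 = 37.699112
per-turn = √(37.699112² + 28.5²) = √(1421.2230 + 812.25) = √2233.4730 = 47.259634
L = 0.5 × 47.259634 = 23.629817
V = π·3² × L = 28.274334 × 23.629817 = 668.117340

L=23.630 V=668.117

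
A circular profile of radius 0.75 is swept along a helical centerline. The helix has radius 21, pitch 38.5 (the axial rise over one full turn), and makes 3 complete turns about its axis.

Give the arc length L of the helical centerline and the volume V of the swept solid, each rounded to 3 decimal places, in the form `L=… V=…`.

L=412.347 V=728.677

2πR = 2π·21 = 131.946891
per-turn = √(131.946891² + 38.5²) = √(17409.9822 + 1482.25) = √18892.2322 = 137.449017
L = 3 × 137.449017 = 412.347050
V = π·0.75² × L = 1.767146 × 412.347050 = 728.677385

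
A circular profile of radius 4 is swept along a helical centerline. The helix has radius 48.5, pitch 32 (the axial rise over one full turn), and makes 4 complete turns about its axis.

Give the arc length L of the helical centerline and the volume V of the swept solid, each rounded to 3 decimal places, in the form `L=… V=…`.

L=1225.640 V=61607.392

2πR = 2π·48.5 = 304.734487
per-turn = √(304.734487² + 32²) = √(92863.1078 + 1024) = √93887.1078 = 306.410032
L = 4 × 306.410032 = 1225.640129
V = π·4² × L = 50.265482 × 1225.640129 = 61607.392386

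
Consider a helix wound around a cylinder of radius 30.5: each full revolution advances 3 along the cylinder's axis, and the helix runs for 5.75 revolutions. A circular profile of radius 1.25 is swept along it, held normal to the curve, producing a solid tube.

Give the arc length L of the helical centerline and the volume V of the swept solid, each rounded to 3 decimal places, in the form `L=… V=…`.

L=1102.049 V=5409.669

2πR = 2π·30.5 = 191.637152
per-turn = √(191.637152² + 3²) = √(36724.7980 + 9) = √36733.7980 = 191.660632
L = 5.75 × 191.660632 = 1102.048636
V = π·1.25² × L = 4.908739 × 1102.048636 = 5409.668591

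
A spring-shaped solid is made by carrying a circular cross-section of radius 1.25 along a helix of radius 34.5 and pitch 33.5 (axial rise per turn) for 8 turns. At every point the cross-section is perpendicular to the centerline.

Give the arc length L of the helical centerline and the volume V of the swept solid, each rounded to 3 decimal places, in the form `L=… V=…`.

2πR = 2π·34.5 = 216.769893
per-turn = √(216.769893² + 33.5²) = √(46989.1866 + 1122.25) = √48111.4366 = 219.343194
L = 8 × 219.343194 = 1754.745548
V = π·1.25² × L = 4.908739 × 1754.745548 = 8613.587068

L=1754.746 V=8613.587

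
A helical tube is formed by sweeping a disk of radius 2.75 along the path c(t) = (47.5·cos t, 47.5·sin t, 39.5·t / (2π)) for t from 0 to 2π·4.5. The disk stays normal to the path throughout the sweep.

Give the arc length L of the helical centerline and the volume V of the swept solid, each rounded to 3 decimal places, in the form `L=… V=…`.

L=1354.742 V=32186.369

2πR = 2π·47.5 = 298.451302
per-turn = √(298.451302² + 39.5²) = √(89073.1797 + 1560.25) = √90633.4297 = 301.053865
L = 4.5 × 301.053865 = 1354.742393
V = π·2.75² × L = 23.758294 × 1354.742393 = 32186.368671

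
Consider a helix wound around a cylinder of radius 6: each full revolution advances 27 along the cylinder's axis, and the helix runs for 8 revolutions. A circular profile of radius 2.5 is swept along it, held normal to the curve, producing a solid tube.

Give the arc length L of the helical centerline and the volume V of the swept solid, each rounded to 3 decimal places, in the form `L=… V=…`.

2πR = 2π·6 = 37.699112
per-turn = √(37.699112² + 27²) = √(1421.2230 + 729) = √2150.2230 = 46.370497
L = 8 × 46.370497 = 370.963980
V = π·2.5² × L = 19.634954 × 370.963980 = 7283.860707

L=370.964 V=7283.861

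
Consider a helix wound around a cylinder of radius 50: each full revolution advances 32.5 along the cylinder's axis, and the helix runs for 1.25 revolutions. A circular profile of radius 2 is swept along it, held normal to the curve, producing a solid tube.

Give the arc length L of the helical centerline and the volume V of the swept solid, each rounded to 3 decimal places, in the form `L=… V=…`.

2πR = 2π·50 = 314.159265
per-turn = √(314.159265² + 32.5²) = √(98696.0440 + 1056.25) = √99752.2940 = 315.835866
L = 1.25 × 315.835866 = 394.794832
V = π·2² × L = 12.566371 × 394.794832 = 4961.138176

L=394.795 V=4961.138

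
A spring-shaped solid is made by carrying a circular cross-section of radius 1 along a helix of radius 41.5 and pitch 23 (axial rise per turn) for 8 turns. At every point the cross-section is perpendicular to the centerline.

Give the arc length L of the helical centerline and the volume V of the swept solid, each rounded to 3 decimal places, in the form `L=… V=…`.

2πR = 2π·41.5 = 260.752190
per-turn = √(260.752190² + 23²) = √(67991.7047 + 529) = √68520.7047 = 261.764598
L = 8 × 261.764598 = 2094.116783
V = π·1² × L = 3.141593 × 2094.116783 = 6578.861902

L=2094.117 V=6578.862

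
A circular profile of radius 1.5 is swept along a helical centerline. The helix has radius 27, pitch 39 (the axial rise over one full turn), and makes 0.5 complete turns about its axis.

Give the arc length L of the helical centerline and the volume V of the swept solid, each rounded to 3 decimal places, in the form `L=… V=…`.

L=87.036 V=615.218

2πR = 2π·27 = 169.646003
per-turn = √(169.646003² + 39²) = √(28779.7664 + 1521) = √30300.7664 = 174.071153
L = 0.5 × 174.071153 = 87.035577
V = π·1.5² × L = 7.068583 × 87.035577 = 615.218239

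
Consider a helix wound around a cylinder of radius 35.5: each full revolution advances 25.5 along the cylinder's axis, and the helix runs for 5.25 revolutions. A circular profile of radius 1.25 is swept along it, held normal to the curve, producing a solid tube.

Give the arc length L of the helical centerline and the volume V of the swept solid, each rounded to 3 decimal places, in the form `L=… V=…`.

L=1178.656 V=5785.716

2πR = 2π·35.5 = 223.053078
per-turn = √(223.053078² + 25.5²) = √(49752.6758 + 650.25) = √50402.9258 = 224.505959
L = 5.25 × 224.505959 = 1178.656287
V = π·1.25² × L = 4.908739 × 1178.656287 = 5785.715517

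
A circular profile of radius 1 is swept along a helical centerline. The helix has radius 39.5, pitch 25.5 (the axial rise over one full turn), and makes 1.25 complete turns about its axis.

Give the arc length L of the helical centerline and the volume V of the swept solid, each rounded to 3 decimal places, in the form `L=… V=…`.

2πR = 2π·39.5 = 248.185820
per-turn = √(248.185820² + 25.5²) = √(61596.2011 + 650.25) = √62246.4511 = 249.492387
L = 1.25 × 249.492387 = 311.865483
V = π·1² × L = 3.141593 × 311.865483 = 979.754312

L=311.865 V=979.754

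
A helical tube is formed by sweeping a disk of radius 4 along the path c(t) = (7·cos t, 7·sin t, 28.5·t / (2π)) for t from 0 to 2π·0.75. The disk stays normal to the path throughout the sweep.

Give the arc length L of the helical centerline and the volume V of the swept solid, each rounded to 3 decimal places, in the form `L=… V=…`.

2πR = 2π·7 = 43.982297
per-turn = √(43.982297² + 28.5²) = √(1934.4425 + 812.25) = √2746.6925 = 52.408897
L = 0.75 × 52.408897 = 39.306673
V = π·4² × L = 50.265482 × 39.306673 = 1975.768862

L=39.307 V=1975.769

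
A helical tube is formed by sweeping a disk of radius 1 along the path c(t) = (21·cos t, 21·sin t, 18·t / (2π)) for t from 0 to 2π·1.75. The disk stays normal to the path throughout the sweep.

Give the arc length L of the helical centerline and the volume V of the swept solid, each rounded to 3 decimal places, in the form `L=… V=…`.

L=233.046 V=732.135

2πR = 2π·21 = 131.946891
per-turn = √(131.946891² + 18²) = √(17409.9822 + 324) = √17733.9822 = 133.168999
L = 1.75 × 133.168999 = 233.045747
V = π·1² × L = 3.141593 × 233.045747 = 732.134808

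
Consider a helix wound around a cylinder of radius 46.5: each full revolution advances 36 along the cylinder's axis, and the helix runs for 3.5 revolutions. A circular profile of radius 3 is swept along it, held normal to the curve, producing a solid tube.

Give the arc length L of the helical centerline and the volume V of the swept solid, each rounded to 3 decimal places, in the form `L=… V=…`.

L=1030.322 V=29131.663

2πR = 2π·46.5 = 292.168117
per-turn = √(292.168117² + 36²) = √(85362.2085 + 1296) = √86658.2085 = 294.377663
L = 3.5 × 294.377663 = 1030.321820
V = π·3² × L = 28.274334 × 1030.321820 = 29131.663158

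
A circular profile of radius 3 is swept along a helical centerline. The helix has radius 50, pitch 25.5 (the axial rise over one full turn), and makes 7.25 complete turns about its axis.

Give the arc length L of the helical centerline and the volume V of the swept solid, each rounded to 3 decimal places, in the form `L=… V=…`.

L=2285.145 V=64610.965

2πR = 2π·50 = 314.159265
per-turn = √(314.159265² + 25.5²) = √(98696.0440 + 650.25) = √99346.2940 = 315.192471
L = 7.25 × 315.192471 = 2285.145417
V = π·3² × L = 28.274334 × 2285.145417 = 64610.964503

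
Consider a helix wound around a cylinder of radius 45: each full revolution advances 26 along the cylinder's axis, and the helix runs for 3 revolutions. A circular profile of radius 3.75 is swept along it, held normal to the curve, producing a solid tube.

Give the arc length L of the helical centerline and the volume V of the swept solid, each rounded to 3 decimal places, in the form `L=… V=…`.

L=851.809 V=37631.758

2πR = 2π·45 = 282.743339
per-turn = √(282.743339² + 26²) = √(79943.7956 + 676) = √80619.7956 = 283.936253
L = 3 × 283.936253 = 851.808758
V = π·3.75² × L = 44.178647 × 851.808758 = 37631.758185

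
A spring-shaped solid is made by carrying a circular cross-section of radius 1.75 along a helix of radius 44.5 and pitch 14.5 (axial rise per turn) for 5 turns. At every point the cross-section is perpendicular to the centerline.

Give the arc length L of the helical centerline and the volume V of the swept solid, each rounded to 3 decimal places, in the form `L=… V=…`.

2πR = 2π·44.5 = 279.601746
per-turn = √(279.601746² + 14.5²) = √(78177.1365 + 210.25) = √78387.3865 = 279.977475
L = 5 × 279.977475 = 1399.887375
V = π·1.75² × L = 9.621128 × 1399.887375 = 13468.494919

L=1399.887 V=13468.495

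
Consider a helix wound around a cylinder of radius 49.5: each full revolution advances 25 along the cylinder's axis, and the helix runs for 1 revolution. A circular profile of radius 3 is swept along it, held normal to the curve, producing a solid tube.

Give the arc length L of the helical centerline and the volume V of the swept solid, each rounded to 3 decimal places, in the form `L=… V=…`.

2πR = 2π·49.5 = 311.017673
per-turn = √(311.017673² + 25²) = √(96731.9927 + 625) = √97356.9927 = 312.020821
L = 1 × 312.020821 = 312.020821
V = π·3² × L = 28.274334 × 312.020821 = 8822.180871

L=312.021 V=8822.181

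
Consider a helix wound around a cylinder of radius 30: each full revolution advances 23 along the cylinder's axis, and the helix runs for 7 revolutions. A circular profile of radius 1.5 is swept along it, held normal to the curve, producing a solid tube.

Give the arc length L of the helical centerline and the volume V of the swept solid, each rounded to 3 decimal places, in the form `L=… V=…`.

L=1329.255 V=9395.951

2πR = 2π·30 = 188.495559
per-turn = √(188.495559² + 23²) = √(35530.5758 + 529) = √36059.5758 = 189.893591
L = 7 × 189.893591 = 1329.255136
V = π·1.5² × L = 7.068583 × 1329.255136 = 9395.950882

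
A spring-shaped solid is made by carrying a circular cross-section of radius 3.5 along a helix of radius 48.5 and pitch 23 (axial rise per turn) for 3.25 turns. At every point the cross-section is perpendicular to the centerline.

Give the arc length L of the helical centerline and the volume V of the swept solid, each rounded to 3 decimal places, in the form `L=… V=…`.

2πR = 2π·48.5 = 304.734487
per-turn = √(304.734487² + 23²) = √(92863.1078 + 529) = √93392.1078 = 305.601224
L = 3.25 × 305.601224 = 993.203976
V = π·3.5² × L = 38.484510 × 993.203976 = 38222.968368

L=993.204 V=38222.968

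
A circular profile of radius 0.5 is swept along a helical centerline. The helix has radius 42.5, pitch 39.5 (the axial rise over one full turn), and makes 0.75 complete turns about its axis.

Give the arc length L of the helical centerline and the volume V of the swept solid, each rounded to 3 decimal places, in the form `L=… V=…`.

2πR = 2π·42.5 = 267.035376
per-turn = √(267.035376² + 39.5²) = √(71307.8918 + 1560.25) = √72868.1418 = 269.940997
L = 0.75 × 269.940997 = 202.455748
V = π·0.5² × L = 0.785398 × 202.455748 = 159.008372

L=202.456 V=159.008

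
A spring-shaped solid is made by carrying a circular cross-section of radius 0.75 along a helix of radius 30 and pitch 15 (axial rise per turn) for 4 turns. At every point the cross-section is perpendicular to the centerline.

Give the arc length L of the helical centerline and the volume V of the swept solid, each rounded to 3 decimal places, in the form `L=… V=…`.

2πR = 2π·30 = 188.495559
per-turn = √(188.495559² + 15²) = √(35530.5758 + 225) = √35755.5758 = 189.091448
L = 4 × 189.091448 = 756.365793
V = π·0.75² × L = 1.767146 × 756.365793 = 1336.608686

L=756.366 V=1336.609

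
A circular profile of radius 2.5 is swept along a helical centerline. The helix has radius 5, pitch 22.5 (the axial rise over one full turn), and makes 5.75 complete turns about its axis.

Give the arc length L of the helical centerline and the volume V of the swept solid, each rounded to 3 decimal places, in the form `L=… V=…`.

2πR = 2π·5 = 31.415927
per-turn = √(31.415927² + 22.5²) = √(986.9604 + 506.25) = √1493.2104 = 38.642081
L = 5.75 × 38.642081 = 222.191967
V = π·2.5² × L = 19.634954 × 222.191967 = 4362.729069

L=222.192 V=4362.729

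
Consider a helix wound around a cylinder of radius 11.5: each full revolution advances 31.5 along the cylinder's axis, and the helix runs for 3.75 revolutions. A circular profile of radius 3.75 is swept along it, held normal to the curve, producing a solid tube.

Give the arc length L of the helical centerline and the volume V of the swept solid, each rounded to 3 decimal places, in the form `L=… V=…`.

2πR = 2π·11.5 = 72.256631
per-turn = √(72.256631² + 31.5²) = √(5221.0207 + 992.25) = √6213.2707 = 78.824303
L = 3.75 × 78.824303 = 295.591136
V = π·3.75² × L = 44.178647 × 295.591136 = 13058.816357

L=295.591 V=13058.816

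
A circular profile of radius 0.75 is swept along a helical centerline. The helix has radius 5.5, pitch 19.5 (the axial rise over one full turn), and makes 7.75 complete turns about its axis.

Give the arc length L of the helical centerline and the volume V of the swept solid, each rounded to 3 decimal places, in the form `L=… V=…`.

L=307.517 V=543.427

2πR = 2π·5.5 = 34.557519
per-turn = √(34.557519² + 19.5²) = √(1194.2221 + 380.25) = √1574.4721 = 39.679619
L = 7.75 × 39.679619 = 307.517044
V = π·0.75² × L = 1.767146 × 307.517044 = 543.427474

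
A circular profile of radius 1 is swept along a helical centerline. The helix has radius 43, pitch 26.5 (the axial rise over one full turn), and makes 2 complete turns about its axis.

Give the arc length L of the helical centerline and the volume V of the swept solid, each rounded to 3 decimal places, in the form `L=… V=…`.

L=542.947 V=1705.718

2πR = 2π·43 = 270.176968
per-turn = √(270.176968² + 26.5²) = √(72995.5942 + 702.25) = √73697.8442 = 271.473469
L = 2 × 271.473469 = 542.946937
V = π·1² × L = 3.141593 × 542.946937 = 1705.718109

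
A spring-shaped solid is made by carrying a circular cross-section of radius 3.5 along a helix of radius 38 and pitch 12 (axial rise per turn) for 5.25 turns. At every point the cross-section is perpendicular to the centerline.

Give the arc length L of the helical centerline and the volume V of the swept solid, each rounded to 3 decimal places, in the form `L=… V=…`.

2πR = 2π·38 = 238.761042
per-turn = √(238.761042² + 12²) = √(57006.8350 + 144) = √57150.8350 = 239.062408
L = 5.25 × 239.062408 = 1255.077643
V = π·3.5² × L = 38.484510 × 1255.077643 = 48301.048116

L=1255.078 V=48301.048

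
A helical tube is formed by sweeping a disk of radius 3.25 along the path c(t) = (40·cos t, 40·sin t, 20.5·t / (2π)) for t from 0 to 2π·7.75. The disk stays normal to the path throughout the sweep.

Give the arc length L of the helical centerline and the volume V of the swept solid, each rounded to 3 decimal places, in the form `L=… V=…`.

2πR = 2π·40 = 251.327412
per-turn = √(251.327412² + 20.5²) = √(63165.4682 + 420.25) = √63585.7182 = 252.162087
L = 7.75 × 252.162087 = 1954.256175
V = π·3.25² × L = 33.183072 × 1954.256175 = 64848.224149

L=1954.256 V=64848.224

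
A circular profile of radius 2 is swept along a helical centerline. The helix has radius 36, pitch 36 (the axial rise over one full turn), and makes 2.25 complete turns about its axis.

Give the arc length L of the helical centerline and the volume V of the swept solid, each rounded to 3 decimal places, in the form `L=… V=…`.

L=515.343 V=6475.997

2πR = 2π·36 = 226.194671
per-turn = √(226.194671² + 36²) = √(51164.0292 + 1296) = √52460.0292 = 229.041545
L = 2.25 × 229.041545 = 515.343476
V = π·2² × L = 12.566371 × 515.343476 = 6475.997109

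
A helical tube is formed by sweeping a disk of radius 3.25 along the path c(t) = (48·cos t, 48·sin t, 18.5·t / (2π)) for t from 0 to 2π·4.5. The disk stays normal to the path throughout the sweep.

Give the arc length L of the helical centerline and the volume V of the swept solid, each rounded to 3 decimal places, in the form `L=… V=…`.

L=1359.719 V=45119.652

2πR = 2π·48 = 301.592895
per-turn = √(301.592895² + 18.5²) = √(90958.2742 + 342.25) = √91300.5242 = 302.159766
L = 4.5 × 302.159766 = 1359.718947
V = π·3.25² × L = 33.183072 × 1359.718947 = 45119.652260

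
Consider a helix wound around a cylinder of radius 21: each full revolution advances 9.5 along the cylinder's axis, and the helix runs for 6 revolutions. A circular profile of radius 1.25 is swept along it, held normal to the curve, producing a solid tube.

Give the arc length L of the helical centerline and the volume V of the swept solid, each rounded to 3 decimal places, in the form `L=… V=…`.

L=793.731 V=3896.216

2πR = 2π·21 = 131.946891
per-turn = √(131.946891² + 9.5²) = √(17409.9822 + 90.25) = √17500.2322 = 132.288443
L = 6 × 132.288443 = 793.730658
V = π·1.25² × L = 4.908739 × 793.730658 = 3896.216258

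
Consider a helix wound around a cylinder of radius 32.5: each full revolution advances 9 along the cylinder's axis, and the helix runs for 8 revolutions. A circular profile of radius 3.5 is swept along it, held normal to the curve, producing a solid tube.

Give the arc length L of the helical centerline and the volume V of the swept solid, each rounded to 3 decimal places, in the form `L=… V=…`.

2πR = 2π·32.5 = 204.203522
per-turn = √(204.203522² + 9²) = √(41699.0786 + 81) = √41780.0786 = 204.401758
L = 8 × 204.401758 = 1635.214062
V = π·3.5² × L = 38.484510 × 1635.214062 = 62930.411949

L=1635.214 V=62930.412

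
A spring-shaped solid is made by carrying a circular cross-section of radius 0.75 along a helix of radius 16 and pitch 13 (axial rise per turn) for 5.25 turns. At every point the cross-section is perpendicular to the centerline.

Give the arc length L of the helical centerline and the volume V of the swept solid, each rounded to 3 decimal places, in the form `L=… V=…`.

L=532.182 V=940.443

2πR = 2π·16 = 100.530965
per-turn = √(100.530965² + 13²) = √(10106.4749 + 169) = √10275.4749 = 101.368017
L = 5.25 × 101.368017 = 532.182090
V = π·0.75² × L = 1.767146 × 532.182090 = 940.443382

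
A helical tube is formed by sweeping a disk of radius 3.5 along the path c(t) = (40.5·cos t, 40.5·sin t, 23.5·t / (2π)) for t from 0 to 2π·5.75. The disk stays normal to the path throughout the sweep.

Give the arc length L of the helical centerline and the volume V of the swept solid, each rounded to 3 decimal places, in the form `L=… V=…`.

2πR = 2π·40.5 = 254.469005
per-turn = √(254.469005² + 23.5²) = √(64754.4745 + 552.25) = √65306.7245 = 255.551804
L = 5.75 × 255.551804 = 1469.422872
V = π·3.5² × L = 38.484510 × 1469.422872 = 56550.019237

L=1469.423 V=56550.019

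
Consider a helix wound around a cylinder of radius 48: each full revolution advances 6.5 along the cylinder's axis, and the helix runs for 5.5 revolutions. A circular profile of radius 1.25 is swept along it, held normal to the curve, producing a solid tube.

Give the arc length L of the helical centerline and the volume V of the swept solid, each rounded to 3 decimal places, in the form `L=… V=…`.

2πR = 2π·48 = 301.592895
per-turn = √(301.592895² + 6.5²) = √(90958.2742 + 42.25) = √91000.5242 = 301.662931
L = 5.5 × 301.662931 = 1659.146123
V = π·1.25² × L = 4.908739 × 1659.146123 = 8144.314484

L=1659.146 V=8144.314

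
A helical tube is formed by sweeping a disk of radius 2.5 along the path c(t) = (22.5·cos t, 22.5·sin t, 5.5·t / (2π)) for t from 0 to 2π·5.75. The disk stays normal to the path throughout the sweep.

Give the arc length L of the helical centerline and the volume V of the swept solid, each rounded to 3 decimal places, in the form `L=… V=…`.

L=813.502 V=15973.075

2πR = 2π·22.5 = 141.371669
per-turn = √(141.371669² + 5.5²) = √(19985.9489 + 30.25) = √20016.1989 = 141.478616
L = 5.75 × 141.478616 = 813.502045
V = π·2.5² × L = 19.634954 × 813.502045 = 15973.075293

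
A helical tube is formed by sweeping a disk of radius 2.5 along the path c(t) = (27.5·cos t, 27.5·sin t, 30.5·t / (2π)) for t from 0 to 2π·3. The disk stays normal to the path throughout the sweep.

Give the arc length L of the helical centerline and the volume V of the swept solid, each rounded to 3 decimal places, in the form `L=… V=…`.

L=526.377 V=10335.379

2πR = 2π·27.5 = 172.787596
per-turn = √(172.787596² + 30.5²) = √(29855.5533 + 930.25) = √30785.8033 = 175.458837
L = 3 × 175.458837 = 526.376510
V = π·2.5² × L = 19.634954 × 526.376510 = 10335.378597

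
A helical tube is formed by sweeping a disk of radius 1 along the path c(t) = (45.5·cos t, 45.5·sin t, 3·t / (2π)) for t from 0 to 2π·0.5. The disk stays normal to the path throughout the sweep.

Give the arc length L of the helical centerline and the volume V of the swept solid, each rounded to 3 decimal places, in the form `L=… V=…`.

2πR = 2π·45.5 = 285.884931
per-turn = √(285.884931² + 3²) = √(81730.1940 + 9) = √81739.1940 = 285.900672
L = 0.5 × 285.900672 = 142.950336
V = π·1² × L = 3.141593 × 142.950336 = 449.091725

L=142.950 V=449.092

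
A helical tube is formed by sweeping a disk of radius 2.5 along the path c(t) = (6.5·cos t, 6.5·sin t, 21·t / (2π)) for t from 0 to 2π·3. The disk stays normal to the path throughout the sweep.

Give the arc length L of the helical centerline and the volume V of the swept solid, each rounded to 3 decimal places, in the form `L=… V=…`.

2πR = 2π·6.5 = 40.840704
per-turn = √(40.840704² + 21²) = √(1667.9631 + 441) = √2108.9631 = 45.923449
L = 3 × 45.923449 = 137.770346
V = π·2.5² × L = 19.634954 × 137.770346 = 2705.114422

L=137.770 V=2705.114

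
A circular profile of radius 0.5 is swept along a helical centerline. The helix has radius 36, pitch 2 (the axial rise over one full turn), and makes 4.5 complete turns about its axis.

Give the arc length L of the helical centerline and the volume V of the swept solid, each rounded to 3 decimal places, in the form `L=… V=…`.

2πR = 2π·36 = 226.194671
per-turn = √(226.194671² + 2²) = √(51164.0292 + 4) = √51168.0292 = 226.203513
L = 4.5 × 226.203513 = 1017.915808
V = π·0.5² × L = 0.785398 × 1017.915808 = 799.469206

L=1017.916 V=799.469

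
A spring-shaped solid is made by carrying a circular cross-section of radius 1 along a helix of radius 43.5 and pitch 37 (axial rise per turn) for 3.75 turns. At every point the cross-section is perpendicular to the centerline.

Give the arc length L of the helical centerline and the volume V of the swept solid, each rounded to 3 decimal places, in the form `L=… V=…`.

2πR = 2π·43.5 = 273.318561
per-turn = √(273.318561² + 37²) = √(74703.0357 + 1369) = √76072.0357 = 275.811595
L = 3.75 × 275.811595 = 1034.293480
V = π·1² × L = 3.141593 × 1034.293480 = 3249.328798

L=1034.293 V=3249.329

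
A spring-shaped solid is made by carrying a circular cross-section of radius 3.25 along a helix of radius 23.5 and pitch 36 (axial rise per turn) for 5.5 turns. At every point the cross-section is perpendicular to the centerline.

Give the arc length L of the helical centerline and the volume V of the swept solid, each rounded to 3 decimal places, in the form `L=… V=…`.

2πR = 2π·23.5 = 147.654855
per-turn = √(147.654855² + 36²) = √(21801.9561 + 1296) = √23097.9561 = 151.980118
L = 5.5 × 151.980118 = 835.890646
V = π·3.25² × L = 33.183072 × 835.890646 = 27737.419840

L=835.891 V=27737.420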